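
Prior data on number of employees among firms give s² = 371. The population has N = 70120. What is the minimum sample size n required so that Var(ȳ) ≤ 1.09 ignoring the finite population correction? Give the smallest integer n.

341

Without fpc, n₀ = s²/D = 371/1.09 = 340.3670.
Rounding up, n = 341.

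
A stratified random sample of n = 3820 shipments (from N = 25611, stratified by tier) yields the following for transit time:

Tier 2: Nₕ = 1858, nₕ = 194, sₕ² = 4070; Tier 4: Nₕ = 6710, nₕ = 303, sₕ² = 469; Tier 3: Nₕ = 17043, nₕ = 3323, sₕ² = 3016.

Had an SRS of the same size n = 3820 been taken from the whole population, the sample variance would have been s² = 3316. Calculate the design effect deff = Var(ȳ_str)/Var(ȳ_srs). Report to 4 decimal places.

Var(ȳ_str) = Σ Wₕ²(1−fₕ)sₕ²/nₕ with Wₕ = Nₕ/25611:
  Tier 2: (1858/25611)²·(1−194/1858)·4070/194 = 0.098886872
  Tier 4: (6710/25611)²·(1−303/6710)·469/303 = 0.10145055
  Tier 3: (17043/25611)²·(1−3323/17043)·3016/3323 = 0.32355497
  → Var(ȳ_str) = 0.52389239.
Var(ȳ_srs) = (1 − 3820/25611)·3316/3820 = 0.73858721.
deff = 0.52389239 / 0.73858721 = 0.7093.

0.7093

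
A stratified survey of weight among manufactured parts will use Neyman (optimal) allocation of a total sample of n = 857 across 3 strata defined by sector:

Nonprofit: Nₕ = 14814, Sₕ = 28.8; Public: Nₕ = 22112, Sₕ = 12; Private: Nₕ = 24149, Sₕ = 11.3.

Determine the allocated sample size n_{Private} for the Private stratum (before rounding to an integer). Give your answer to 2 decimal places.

Neyman allocation: nₕ = n·NₕSₕ / Σⱼ NⱼSⱼ.
Σ NⱼSⱼ = 14814·28.8 + 22112·12 + 24149·11.3 = 964870.9.
n_{Private} = 857·24149·11.3 / 964870.9 = 242.38.

242.38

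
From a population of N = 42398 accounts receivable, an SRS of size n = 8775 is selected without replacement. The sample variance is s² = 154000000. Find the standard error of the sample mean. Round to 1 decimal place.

Under SRS without replacement, Var(ȳ) = (1 − f)·s²/n with f = n/N = 8775/42398 = 0.20696731.
Var(ȳ) = (1 − 0.20696731)·154000000/8775 = 0.79303269·17549.858 = 13917.611.
SE(ȳ) = √(13917.611) = 118.0.

118.0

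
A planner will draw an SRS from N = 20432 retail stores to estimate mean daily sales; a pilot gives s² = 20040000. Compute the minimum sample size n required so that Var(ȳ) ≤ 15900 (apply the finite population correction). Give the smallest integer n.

1188

Without fpc, n₀ = s²/D = 20040000/15900 = 1260.3774.
With fpc, (1 − n/N)·s²/n ≤ D requires n ≥ n₀/(1 + n₀/N) = 1260.3774/(1 + 1260.3774/20432) = 1187.1466.
Rounding up, n = 1188.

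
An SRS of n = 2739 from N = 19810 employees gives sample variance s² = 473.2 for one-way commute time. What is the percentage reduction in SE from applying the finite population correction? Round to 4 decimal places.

7.1702

f = n/N = 2739/19810 = 0.13826350.
SE_no-fpc = √(s²/n) = 0.41564863; SE_fpc = √((1−f)s²/n) = 0.38584564.
Ratio = √(1−f) = 0.92829763. Reduction = 100·(1 − 0.92829763) = 7.1702%.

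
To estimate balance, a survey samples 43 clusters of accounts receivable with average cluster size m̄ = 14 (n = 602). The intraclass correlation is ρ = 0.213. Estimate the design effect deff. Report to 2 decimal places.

deff = 1 + (14 − 1)·0.213 = 1 + 2.769 = 3.769.

3.77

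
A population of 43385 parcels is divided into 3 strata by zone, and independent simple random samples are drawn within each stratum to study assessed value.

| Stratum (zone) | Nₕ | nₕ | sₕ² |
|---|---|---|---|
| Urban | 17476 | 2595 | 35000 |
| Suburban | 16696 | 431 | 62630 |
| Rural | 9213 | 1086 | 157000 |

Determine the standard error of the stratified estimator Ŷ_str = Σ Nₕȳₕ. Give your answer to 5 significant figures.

231930

Var(Ŷ_str) = Σₕ Nₕ²(1 − fₕ)sₕ²/nₕ.
Urban: 17476²·(1 − 2595/17476)·35000/2595 = 3.5075578 × 10^9.
Suburban: 16696²·(1 − 431/16696)·62630/431 = 3.9461323 × 10^10.
Rural: 9213²·(1 − 1086/9213)·157000/1086 = 1.0824333 × 10^10.
Sum = 5.3793214 × 10^10.
SE = √(5.3793214 × 10^10) = 231930.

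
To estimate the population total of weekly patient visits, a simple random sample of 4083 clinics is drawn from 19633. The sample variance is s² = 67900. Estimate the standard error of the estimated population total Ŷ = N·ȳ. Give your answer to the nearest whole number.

71253

Var(Ŷ) = N²·Var(ȳ) = N²·(1 − n/N)·s²/n.
f = 4083/19633 = 0.20796618; Var(ȳ) = 0.79203382·67900/4083 = 13.171466.
Var(Ŷ) = 19633² · 13.171466 = 5.0770033 × 10^9.
SE(Ŷ) = √(5.0770033 × 10^9) = 71253.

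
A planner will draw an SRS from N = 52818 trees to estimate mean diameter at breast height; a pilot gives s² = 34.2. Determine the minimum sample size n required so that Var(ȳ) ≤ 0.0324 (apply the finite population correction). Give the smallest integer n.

1035

Without fpc, n₀ = s²/D = 34.2/0.0324 = 1055.5556.
With fpc, (1 − n/N)·s²/n ≤ D requires n ≥ n₀/(1 + n₀/N) = 1055.5556/(1 + 1055.5556/52818) = 1034.8739.
Rounding up, n = 1035.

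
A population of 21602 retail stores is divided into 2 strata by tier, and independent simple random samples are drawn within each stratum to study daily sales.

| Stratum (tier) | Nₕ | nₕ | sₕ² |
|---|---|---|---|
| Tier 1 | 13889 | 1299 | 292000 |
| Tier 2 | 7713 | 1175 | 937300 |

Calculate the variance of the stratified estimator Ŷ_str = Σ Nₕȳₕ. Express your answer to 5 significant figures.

7.9533 × 10^10

Var(Ŷ_str) = Σₕ Nₕ²(1 − fₕ)sₕ²/nₕ.
Tier 1: 13889²·(1 − 1299/13889)·292000/1299 = 3.9307046 × 10^10.
Tier 2: 7713²·(1 − 1175/7713)·937300/1175 = 4.0226199 × 10^10.
Sum = 7.9533245 × 10^10.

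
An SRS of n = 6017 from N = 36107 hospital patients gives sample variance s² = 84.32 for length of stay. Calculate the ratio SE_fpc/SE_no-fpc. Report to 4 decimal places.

0.9129

f = n/N = 6017/36107 = 0.16664359.
SE_no-fpc = √(s²/n) = 0.11837917; SE_fpc = √((1−f)s²/n) = 0.1080664.
Ratio = √(1−f) = 0.91288357.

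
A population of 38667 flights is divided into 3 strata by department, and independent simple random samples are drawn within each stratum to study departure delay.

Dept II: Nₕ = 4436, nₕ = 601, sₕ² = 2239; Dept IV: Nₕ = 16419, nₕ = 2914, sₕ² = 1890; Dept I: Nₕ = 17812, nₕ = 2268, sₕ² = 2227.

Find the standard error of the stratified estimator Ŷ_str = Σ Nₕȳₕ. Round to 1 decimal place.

Var(Ŷ_str) = Σₕ Nₕ²(1 − fₕ)sₕ²/nₕ.
Dept II: 4436²·(1 − 601/4436)·2239/601 = 6.3377708 × 10^7.
Dept IV: 16419²·(1 − 2914/16419)·1890/2914 = 1.438181 × 10^8.
Dept I: 17812²·(1 − 2268/17812)·2227/2268 = 2.7186459 × 10^8.
Sum = 4.790604 × 10^8.
SE = √(4.790604 × 10^8) = 21887.4.

21887.4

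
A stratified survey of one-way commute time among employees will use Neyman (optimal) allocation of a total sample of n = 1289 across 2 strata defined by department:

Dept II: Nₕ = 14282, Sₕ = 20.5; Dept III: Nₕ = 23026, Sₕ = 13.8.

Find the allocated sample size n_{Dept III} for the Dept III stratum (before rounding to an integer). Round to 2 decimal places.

Neyman allocation: nₕ = n·NₕSₕ / Σⱼ NⱼSⱼ.
Σ NⱼSⱼ = 14282·20.5 + 23026·13.8 = 610539.8.
n_{Dept III} = 1289·23026·13.8 / 610539.8 = 670.87.

670.87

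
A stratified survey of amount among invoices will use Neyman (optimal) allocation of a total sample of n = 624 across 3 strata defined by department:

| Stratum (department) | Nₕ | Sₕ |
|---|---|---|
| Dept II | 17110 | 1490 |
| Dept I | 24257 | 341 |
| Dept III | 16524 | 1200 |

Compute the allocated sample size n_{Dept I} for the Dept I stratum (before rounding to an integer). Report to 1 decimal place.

Neyman allocation: nₕ = n·NₕSₕ / Σⱼ NⱼSⱼ.
Σ NⱼSⱼ = 17110·1490 + 24257·341 + 16524·1200 = 5.3594337 × 10^7.
n_{Dept I} = 624·24257·341 / (5.3594337 × 10^7) = 96.3.

96.3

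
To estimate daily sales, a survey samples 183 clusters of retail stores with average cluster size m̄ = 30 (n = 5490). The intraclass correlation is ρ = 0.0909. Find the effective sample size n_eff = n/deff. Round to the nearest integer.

deff = 1 + (30 − 1)·0.0909 = 1 + 2.6361 = 3.6361.
n_eff = 5490 / 3.6361 = 1510.

1510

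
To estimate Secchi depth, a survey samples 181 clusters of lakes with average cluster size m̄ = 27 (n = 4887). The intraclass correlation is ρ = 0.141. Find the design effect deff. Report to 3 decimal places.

4.666

deff = 1 + (27 − 1)·0.141 = 1 + 3.666 = 4.666.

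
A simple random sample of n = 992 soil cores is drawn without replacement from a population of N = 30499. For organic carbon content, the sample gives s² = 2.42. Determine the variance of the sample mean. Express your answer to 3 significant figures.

Under SRS without replacement, Var(ȳ) = (1 − f)·s²/n with f = n/N = 992/30499 = 0.03252566.
Var(ȳ) = (1 − 0.03252566)·2.42/992 = 0.96747434·0.0024395161 = 0.0023601693.

0.00236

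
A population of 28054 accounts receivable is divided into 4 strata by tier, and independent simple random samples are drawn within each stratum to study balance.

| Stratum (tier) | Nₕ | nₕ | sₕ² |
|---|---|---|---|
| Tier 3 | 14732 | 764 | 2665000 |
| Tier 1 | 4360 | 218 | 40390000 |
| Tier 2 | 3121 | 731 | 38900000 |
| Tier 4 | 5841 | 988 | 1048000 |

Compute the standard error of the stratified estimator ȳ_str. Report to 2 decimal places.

75.54

Var(ȳ_str) = Σₕ Wₕ²(1 − fₕ)sₕ²/nₕ with Wₕ = Nₕ/N, N = 28054.
Tier 3: Wₕ = 0.52513011; term = 0.52513011²·(1 − 0.05185990)·2665000/764 = 912.03227.
Tier 1: Wₕ = 0.15541456; term = 0.15541456²·(1 − 0.05000000)·40390000/218 = 4251.3255.
Tier 2: Wₕ = 0.11124973; term = 0.11124973²·(1 − 0.23421980)·38900000/731 = 504.35265.
Tier 4: Wₕ = 0.20820560; term = 0.20820560²·(1 − 0.16914912)·1048000/988 = 38.2043.
Sum = 5705.9147.
SE = √(5705.9147) = 75.54.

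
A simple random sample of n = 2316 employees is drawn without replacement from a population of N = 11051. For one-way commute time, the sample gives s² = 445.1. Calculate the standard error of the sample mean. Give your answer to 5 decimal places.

Under SRS without replacement, Var(ȳ) = (1 − f)·s²/n with f = n/N = 2316/11051 = 0.20957379.
Var(ȳ) = (1 − 0.20957379)·445.1/2316 = 0.79042621·0.1921848 = 0.1519079.
SE(ȳ) = √(0.1519079) = 0.38975.

0.38975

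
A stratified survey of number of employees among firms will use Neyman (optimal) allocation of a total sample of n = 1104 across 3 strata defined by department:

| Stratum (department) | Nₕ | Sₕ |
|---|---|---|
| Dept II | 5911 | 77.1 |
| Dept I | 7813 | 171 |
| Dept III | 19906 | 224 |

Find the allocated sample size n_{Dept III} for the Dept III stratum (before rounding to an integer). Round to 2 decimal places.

Neyman allocation: nₕ = n·NₕSₕ / Σⱼ NⱼSⱼ.
Σ NⱼSⱼ = 5911·77.1 + 7813·171 + 19906·224 = 6.2507051 × 10^6.
n_{Dept III} = 1104·19906·224 / (6.2507051 × 10^6) = 787.54.

787.54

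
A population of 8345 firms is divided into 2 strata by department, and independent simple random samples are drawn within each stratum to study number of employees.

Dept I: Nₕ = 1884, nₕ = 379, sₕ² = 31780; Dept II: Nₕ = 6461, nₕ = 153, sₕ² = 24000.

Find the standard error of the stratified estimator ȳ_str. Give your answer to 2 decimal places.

9.76

Var(ȳ_str) = Σₕ Wₕ²(1 − fₕ)sₕ²/nₕ with Wₕ = Nₕ/N, N = 8345.
Dept I: Wₕ = 0.22576393; term = 0.22576393²·(1 − 0.20116773)·31780/379 = 3.4141249.
Dept II: Wₕ = 0.77423607; term = 0.77423607²·(1 − 0.02368054)·24000/153 = 91.803355.
Sum = 95.21748.
SE = √(95.21748) = 9.76.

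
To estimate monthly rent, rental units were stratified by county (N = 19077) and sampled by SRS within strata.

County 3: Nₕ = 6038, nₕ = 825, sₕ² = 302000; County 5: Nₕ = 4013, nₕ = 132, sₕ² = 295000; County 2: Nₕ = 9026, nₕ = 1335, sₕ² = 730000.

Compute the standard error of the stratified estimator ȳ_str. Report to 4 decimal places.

Var(ȳ_str) = Σₕ Wₕ²(1 − fₕ)sₕ²/nₕ with Wₕ = Nₕ/N, N = 19077.
County 3: Wₕ = 0.31650679; term = 0.31650679²·(1 − 0.13663465)·302000/825 = 31.660201.
County 5: Wₕ = 0.21035802; term = 0.21035802²·(1 − 0.03289310)·295000/132 = 95.640256.
County 2: Wₕ = 0.47313519; term = 0.47313519²·(1 − 0.14790605)·730000/1335 = 104.30367.
Sum = 231.60413.
SE = √(231.60413) = 15.2185.

15.2185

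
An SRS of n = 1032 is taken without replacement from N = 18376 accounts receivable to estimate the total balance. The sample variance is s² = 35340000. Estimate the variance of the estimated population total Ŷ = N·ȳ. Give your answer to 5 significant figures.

Var(Ŷ) = N²·Var(ȳ) = N²·(1 − n/N)·s²/n.
f = 1032/18376 = 0.05616021; Var(ȳ) = 0.94383979·35340000/1032 = 32321.025.
Var(Ŷ) = 18376² · 32321.025 = 1.0914079 × 10^13.

1.0914 × 10^13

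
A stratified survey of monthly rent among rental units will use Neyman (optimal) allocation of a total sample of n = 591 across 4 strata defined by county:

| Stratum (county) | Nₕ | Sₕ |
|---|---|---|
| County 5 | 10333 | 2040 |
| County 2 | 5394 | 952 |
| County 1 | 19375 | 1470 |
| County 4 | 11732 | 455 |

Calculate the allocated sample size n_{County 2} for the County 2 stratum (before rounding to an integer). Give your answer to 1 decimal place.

Neyman allocation: nₕ = n·NₕSₕ / Σⱼ NⱼSⱼ.
Σ NⱼSⱼ = 10333·2040 + 5394·952 + 19375·1470 + 11732·455 = 6.0033718 × 10^7.
n_{County 2} = 591·5394·952 / (6.0033718 × 10^7) = 50.6.

50.6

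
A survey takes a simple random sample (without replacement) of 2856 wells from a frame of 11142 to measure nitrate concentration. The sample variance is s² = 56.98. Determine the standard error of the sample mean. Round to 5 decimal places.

0.12181

Under SRS without replacement, Var(ȳ) = (1 − f)·s²/n with f = n/N = 2856/11142 = 0.25632741.
Var(ȳ) = (1 − 0.25632741)·56.98/2856 = 0.74367259·0.01995098 = 0.014836997.
SE(ȳ) = √(0.014836997) = 0.12181.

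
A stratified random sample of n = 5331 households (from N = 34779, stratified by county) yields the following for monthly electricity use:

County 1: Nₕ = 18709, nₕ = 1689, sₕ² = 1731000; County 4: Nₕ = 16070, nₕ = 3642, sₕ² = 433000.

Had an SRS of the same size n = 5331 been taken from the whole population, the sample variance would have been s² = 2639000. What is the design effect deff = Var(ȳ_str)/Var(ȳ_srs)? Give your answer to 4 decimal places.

Var(ȳ_str) = Σ Wₕ²(1−fₕ)sₕ²/nₕ with Wₕ = Nₕ/34779:
  County 1: (18709/34779)²·(1−1689/18709)·1731000/1689 = 269.80088
  County 4: (16070/34779)²·(1−3642/16070)·433000/3642 = 19.630479
  → Var(ȳ_str) = 289.43136.
Var(ȳ_srs) = (1 − 5331/34779)·2639000/5331 = 419.14995.
deff = 289.43136 / 419.14995 = 0.6905.

0.6905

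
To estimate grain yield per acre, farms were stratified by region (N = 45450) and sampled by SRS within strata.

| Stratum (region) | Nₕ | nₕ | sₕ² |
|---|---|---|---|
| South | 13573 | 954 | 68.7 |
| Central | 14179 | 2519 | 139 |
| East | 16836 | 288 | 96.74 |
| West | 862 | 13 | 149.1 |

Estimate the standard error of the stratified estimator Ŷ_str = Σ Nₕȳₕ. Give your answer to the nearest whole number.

Var(Ŷ_str) = Σₕ Nₕ²(1 − fₕ)sₕ²/nₕ.
South: 13573²·(1 − 954/13573)·68.7/954 = 1.2334148 × 10^7.
Central: 14179²·(1 − 2519/14179)·139/2519 = 9.1228553 × 10^6.
East: 16836²·(1 − 288/16836)·96.74/288 = 9.3583229 × 10^7.
West: 862²·(1 − 13/862)·149.1/13 = 8.3936189 × 10^6.
Sum = 1.2343385 × 10^8.
SE = √(1.2343385 × 10^8) = 11110.

11110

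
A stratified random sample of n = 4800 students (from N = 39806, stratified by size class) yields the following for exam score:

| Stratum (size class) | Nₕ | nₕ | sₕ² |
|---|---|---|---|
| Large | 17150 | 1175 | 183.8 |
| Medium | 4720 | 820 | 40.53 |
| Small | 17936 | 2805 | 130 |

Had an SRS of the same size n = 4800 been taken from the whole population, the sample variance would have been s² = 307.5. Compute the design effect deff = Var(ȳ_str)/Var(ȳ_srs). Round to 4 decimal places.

0.6312

Var(ȳ_str) = Σ Wₕ²(1−fₕ)sₕ²/nₕ with Wₕ = Nₕ/39806:
  Large: (17150/39806)²·(1−1175/17150)·183.8/1175 = 0.027046779
  Medium: (4720/39806)²·(1−820/4720)·40.53/820 = 5.7421202 × 10^-4
  Small: (17936/39806)²·(1−2805/17936)·130/2805 = 0.0079379185
  → Var(ȳ_str) = 0.03555891.
Var(ȳ_srs) = (1 − 4800/39806)·307.5/4800 = 0.056337534.
deff = 0.03555891 / 0.056337534 = 0.6312.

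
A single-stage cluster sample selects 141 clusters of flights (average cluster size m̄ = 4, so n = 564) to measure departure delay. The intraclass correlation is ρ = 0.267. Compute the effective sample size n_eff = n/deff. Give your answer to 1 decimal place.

deff = 1 + (4 − 1)·0.267 = 1 + 0.801 = 1.801.
n_eff = 564 / 1.801 = 313.2.

313.2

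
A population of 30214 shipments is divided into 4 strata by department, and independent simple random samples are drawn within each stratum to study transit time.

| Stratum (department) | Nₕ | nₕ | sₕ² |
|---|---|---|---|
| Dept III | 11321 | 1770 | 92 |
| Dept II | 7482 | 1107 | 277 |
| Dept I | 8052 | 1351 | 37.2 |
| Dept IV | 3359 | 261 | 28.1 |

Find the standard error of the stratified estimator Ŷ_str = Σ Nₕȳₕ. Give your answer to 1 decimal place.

Var(Ŷ_str) = Σₕ Nₕ²(1 − fₕ)sₕ²/nₕ.
Dept III: 11321²·(1 − 1770/11321)·92/1770 = 5.6201537 × 10^6.
Dept II: 7482²·(1 − 1107/7482)·277/1107 = 1.1935209 × 10^7.
Dept I: 8052²·(1 − 1351/8052)·37.2/1351 = 1.4856995 × 10^6.
Dept IV: 3359²·(1 − 261/3359)·28.1/261 = 1.1203591 × 10^6.
Sum = 2.0161421 × 10^7.
SE = √(2.0161421 × 10^7) = 4490.1.

4490.1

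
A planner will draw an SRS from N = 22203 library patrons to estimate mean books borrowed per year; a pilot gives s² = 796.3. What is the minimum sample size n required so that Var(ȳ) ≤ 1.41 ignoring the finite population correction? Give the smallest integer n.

Without fpc, n₀ = s²/D = 796.3/1.41 = 564.7518.
Rounding up, n = 565.

565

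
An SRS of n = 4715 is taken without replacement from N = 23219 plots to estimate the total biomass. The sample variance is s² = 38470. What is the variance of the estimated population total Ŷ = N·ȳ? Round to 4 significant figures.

Var(Ŷ) = N²·Var(ȳ) = N²·(1 − n/N)·s²/n.
f = 4715/23219 = 0.20306645; Var(ȳ) = 0.79693355·38470/4715 = 6.502234.
Var(Ŷ) = 23219² · 6.502234 = 3.5054971 × 10^9.

3.505 × 10^9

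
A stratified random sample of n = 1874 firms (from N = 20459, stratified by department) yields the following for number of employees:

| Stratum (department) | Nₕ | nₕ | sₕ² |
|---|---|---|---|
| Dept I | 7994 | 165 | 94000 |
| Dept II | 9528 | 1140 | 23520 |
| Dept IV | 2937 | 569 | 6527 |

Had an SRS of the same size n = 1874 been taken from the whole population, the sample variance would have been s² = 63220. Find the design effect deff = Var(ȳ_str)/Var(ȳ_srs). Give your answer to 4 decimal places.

Var(ȳ_str) = Σ Wₕ²(1−fₕ)sₕ²/nₕ with Wₕ = Nₕ/20459:
  Dept I: (7994/20459)²·(1−165/7994)·94000/165 = 85.181551
  Dept II: (9528/20459)²·(1−1140/9528)·23520/1140 = 3.9393433
  Dept IV: (2937/20459)²·(1−569/2937)·6527/569 = 0.19059793
  → Var(ȳ_str) = 89.311492.
Var(ȳ_srs) = (1 − 1874/20459)·63220/1874 = 30.645243.
deff = 89.311492 / 30.645243 = 2.9144.

2.9144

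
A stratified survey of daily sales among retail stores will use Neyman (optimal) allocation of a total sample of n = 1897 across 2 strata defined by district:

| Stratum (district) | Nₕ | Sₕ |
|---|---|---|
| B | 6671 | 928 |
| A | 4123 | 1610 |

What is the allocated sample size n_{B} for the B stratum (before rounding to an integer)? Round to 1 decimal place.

Neyman allocation: nₕ = n·NₕSₕ / Σⱼ NⱼSⱼ.
Σ NⱼSⱼ = 6671·928 + 4123·1610 = 1.2828718 × 10^7.
n_{B} = 1897·6671·928 / (1.2828718 × 10^7) = 915.4.

915.4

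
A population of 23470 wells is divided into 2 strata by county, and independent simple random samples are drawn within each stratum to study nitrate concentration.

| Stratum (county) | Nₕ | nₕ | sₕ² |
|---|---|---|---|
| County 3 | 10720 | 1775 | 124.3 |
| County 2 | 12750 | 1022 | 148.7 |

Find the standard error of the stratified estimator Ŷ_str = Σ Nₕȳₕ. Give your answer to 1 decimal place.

Var(Ŷ_str) = Σₕ Nₕ²(1 − fₕ)sₕ²/nₕ.
County 3: 10720²·(1 − 1775/10720)·124.3/1775 = 6.7150291 × 10^6.
County 2: 12750²·(1 − 1022/12750)·148.7/1022 = 2.175676 × 10^7.
Sum = 2.8471789 × 10^7.
SE = √(2.8471789 × 10^7) = 5335.9.

5335.9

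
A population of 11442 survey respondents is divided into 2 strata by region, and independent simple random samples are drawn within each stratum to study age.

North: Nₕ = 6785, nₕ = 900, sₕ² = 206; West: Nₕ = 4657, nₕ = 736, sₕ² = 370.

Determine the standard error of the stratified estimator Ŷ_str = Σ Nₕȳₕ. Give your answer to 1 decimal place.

Var(Ŷ_str) = Σₕ Nₕ²(1 − fₕ)sₕ²/nₕ.
North: 6785²·(1 − 900/6785)·206/900 = 9.1394704 × 10^6.
West: 4657²·(1 − 736/4657)·370/736 = 9.1796683 × 10^6.
Sum = 1.8319139 × 10^7.
SE = √(1.8319139 × 10^7) = 4280.1.

4280.1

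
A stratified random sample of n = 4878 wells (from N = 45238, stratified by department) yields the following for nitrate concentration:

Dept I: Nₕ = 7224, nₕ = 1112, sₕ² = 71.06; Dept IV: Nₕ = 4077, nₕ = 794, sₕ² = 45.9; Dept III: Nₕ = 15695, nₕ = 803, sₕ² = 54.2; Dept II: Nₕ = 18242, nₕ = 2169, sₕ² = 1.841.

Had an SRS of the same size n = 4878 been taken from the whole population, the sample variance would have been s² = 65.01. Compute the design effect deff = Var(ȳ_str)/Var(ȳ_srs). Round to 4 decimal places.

Var(ȳ_str) = Σ Wₕ²(1−fₕ)sₕ²/nₕ with Wₕ = Nₕ/45238:
  Dept I: (7224/45238)²·(1−1112/7224)·71.06/1112 = 0.0013787157
  Dept IV: (4077/45238)²·(1−794/4077)·45.9/794 = 3.7809156 × 10^-4
  Dept III: (15695/45238)²·(1−803/15695)·54.2/803 = 0.0077088802
  Dept II: (18242/45238)²·(1−2169/18242)·1.841/2169 = 1.2160651 × 10^-4
  → Var(ȳ_str) = 0.009587294.
Var(ȳ_srs) = (1 − 4878/45238)·65.01/4878 = 0.011890117.
deff = 0.009587294 / 0.011890117 = 0.8063.

0.8063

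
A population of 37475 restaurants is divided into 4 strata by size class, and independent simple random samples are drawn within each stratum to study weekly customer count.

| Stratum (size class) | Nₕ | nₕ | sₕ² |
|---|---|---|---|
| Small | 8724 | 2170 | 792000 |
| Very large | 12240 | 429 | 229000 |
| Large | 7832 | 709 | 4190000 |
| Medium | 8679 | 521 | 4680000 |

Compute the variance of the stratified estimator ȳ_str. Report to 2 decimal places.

757.44

Var(ȳ_str) = Σₕ Wₕ²(1 − fₕ)sₕ²/nₕ with Wₕ = Nₕ/N, N = 37475.
Small: Wₕ = 0.23279520; term = 0.23279520²·(1 − 0.24873911)·792000/2170 = 14.859502.
Very large: Wₕ = 0.32661775; term = 0.32661775²·(1 − 0.03504902)·229000/429 = 54.949405.
Large: Wₕ = 0.20899266; term = 0.20899266²·(1 − 0.09052605)·4190000/709 = 234.75785.
Medium: Wₕ = 0.23159440; term = 0.23159440²·(1 − 0.06002996)·4680000/521 = 452.87488.
Sum = 757.44164.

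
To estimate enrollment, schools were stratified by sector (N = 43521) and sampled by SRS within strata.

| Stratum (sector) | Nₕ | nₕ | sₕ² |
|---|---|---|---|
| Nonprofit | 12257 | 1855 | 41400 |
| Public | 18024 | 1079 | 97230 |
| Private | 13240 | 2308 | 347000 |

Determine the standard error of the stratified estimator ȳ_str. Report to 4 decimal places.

5.2461

Var(ȳ_str) = Σₕ Wₕ²(1 − fₕ)sₕ²/nₕ with Wₕ = Nₕ/N, N = 43521.
Nonprofit: Wₕ = 0.28163415; term = 0.28163415²·(1 − 0.15134209)·41400/1855 = 1.5023106.
Public: Wₕ = 0.41414490; term = 0.41414490²·(1 − 0.05986462)·97230/1079 = 14.530276.
Private: Wₕ = 0.30422095; term = 0.30422095²·(1 − 0.17432024)·347000/2308 = 11.489035.
Sum = 27.521622.
SE = √(27.521622) = 5.2461.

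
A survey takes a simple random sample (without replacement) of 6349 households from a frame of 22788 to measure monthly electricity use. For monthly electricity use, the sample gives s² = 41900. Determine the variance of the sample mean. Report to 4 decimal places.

Under SRS without replacement, Var(ȳ) = (1 − f)·s²/n with f = n/N = 6349/22788 = 0.27861155.
Var(ȳ) = (1 − 0.27861155)·41900/6349 = 0.72138845·6.5994645 = 4.7607775.

4.7608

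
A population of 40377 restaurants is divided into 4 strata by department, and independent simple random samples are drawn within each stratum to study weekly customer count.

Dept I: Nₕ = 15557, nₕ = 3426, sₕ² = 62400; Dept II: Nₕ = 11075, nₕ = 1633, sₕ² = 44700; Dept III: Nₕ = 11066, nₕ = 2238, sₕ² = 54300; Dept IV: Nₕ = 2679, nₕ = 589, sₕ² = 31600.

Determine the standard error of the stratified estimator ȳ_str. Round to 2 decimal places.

Var(ȳ_str) = Σₕ Wₕ²(1 − fₕ)sₕ²/nₕ with Wₕ = Nₕ/N, N = 40377.
Dept I: Wₕ = 0.38529361; term = 0.38529361²·(1 − 0.22022241)·62400/3426 = 2.1083931.
Dept II: Wₕ = 0.27428982; term = 0.27428982²·(1 − 0.14744921)·44700/1633 = 1.7557431.
Dept III: Wₕ = 0.27406692; term = 0.27406692²·(1 − 0.20224110)·54300/2238 = 1.4538669.
Dept IV: Wₕ = 0.06634965; term = 0.06634965²·(1 − 0.21985816)·31600/589 = 0.18425645.
Sum = 5.5022596.
SE = √(5.5022596) = 2.35.

2.35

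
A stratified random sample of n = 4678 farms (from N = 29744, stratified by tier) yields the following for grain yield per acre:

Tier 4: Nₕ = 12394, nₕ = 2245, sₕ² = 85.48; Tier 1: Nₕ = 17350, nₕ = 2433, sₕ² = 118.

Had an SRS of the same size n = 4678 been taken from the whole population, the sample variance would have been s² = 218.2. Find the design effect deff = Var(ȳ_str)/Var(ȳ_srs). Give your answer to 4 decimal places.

Var(ȳ_str) = Σ Wₕ²(1−fₕ)sₕ²/nₕ with Wₕ = Nₕ/29744:
  Tier 4: (12394/29744)²·(1−2245/12394)·85.48/2245 = 0.0054135751
  Tier 1: (17350/29744)²·(1−2433/17350)·118/2433 = 0.014188031
  → Var(ȳ_str) = 0.019601606.
Var(ȳ_srs) = (1 − 4678/29744)·218.2/4678 = 0.039307932.
deff = 0.019601606 / 0.039307932 = 0.4987.

0.4987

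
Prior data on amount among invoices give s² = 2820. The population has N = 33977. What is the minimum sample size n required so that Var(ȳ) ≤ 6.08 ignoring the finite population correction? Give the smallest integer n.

464

Without fpc, n₀ = s²/D = 2820/6.08 = 463.8158.
Rounding up, n = 464.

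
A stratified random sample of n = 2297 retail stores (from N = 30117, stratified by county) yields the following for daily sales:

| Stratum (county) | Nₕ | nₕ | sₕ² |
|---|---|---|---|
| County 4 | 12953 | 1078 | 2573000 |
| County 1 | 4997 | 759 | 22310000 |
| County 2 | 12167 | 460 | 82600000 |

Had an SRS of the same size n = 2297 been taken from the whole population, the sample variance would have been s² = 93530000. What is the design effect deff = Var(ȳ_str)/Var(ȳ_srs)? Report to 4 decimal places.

Var(ȳ_str) = Σ Wₕ²(1−fₕ)sₕ²/nₕ with Wₕ = Nₕ/30117:
  County 4: (12953/30117)²·(1−1078/12953)·2573000/1078 = 404.76373
  County 1: (4997/30117)²·(1−759/4997)·22310000/759 = 686.28527
  County 2: (12167/30117)²·(1−460/12167)·82600000/460 = 28198.624
  → Var(ȳ_str) = 29289.673.
Var(ȳ_srs) = (1 − 2297/30117)·93530000/2297 = 37612.773.
deff = 29289.673 / 37612.773 = 0.7787.

0.7787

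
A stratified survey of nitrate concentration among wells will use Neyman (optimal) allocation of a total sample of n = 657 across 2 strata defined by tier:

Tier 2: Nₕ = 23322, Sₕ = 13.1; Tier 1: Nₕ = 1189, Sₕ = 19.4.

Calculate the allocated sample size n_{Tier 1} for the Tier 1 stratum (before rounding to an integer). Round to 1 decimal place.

46.1

Neyman allocation: nₕ = n·NₕSₕ / Σⱼ NⱼSⱼ.
Σ NⱼSⱼ = 23322·13.1 + 1189·19.4 = 328584.8.
n_{Tier 1} = 657·1189·19.4 / 328584.8 = 46.1.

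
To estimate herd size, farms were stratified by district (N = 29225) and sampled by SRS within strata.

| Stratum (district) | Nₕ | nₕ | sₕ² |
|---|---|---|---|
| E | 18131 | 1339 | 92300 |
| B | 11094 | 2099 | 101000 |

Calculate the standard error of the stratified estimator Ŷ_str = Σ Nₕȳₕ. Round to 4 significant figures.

160600

Var(Ŷ_str) = Σₕ Nₕ²(1 − fₕ)sₕ²/nₕ.
E: 18131²·(1 − 1339/18131)·92300/1339 = 2.0986756 × 10^10.
B: 11094²·(1 − 2099/11094)·101000/2099 = 4.8017358 × 10^9.
Sum = 2.5788492 × 10^10.
SE = √(2.5788492 × 10^10) = 160600.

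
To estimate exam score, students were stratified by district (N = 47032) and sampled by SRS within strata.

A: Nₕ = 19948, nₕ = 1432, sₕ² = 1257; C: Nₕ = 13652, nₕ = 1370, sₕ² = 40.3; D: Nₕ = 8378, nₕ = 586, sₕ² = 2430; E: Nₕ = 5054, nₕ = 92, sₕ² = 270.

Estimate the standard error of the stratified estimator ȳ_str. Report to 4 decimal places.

0.5518

Var(ȳ_str) = Σₕ Wₕ²(1 − fₕ)sₕ²/nₕ with Wₕ = Nₕ/N, N = 47032.
A: Wₕ = 0.42413676; term = 0.42413676²·(1 − 0.07178665)·1257/1432 = 0.1465723.
C: Wₕ = 0.29027045; term = 0.29027045²·(1 − 0.10035160)·40.3/1370 = 0.0022297848.
D: Wₕ = 0.17813404; term = 0.17813404²·(1 − 0.06994509)·2430/586 = 0.12238017.
E: Wₕ = 0.10745875; term = 0.10745875²·(1 − 0.01820340)·270/92 = 0.033272163.
Sum = 0.30445442.
SE = √(0.30445442) = 0.5518.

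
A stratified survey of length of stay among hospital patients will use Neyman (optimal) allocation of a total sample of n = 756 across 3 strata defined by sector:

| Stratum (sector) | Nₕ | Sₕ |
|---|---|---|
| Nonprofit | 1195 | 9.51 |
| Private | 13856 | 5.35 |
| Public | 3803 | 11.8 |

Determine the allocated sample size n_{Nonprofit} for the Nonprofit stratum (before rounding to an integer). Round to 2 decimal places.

65.90

Neyman allocation: nₕ = n·NₕSₕ / Σⱼ NⱼSⱼ.
Σ NⱼSⱼ = 1195·9.51 + 13856·5.35 + 3803·11.8 = 130369.45.
n_{Nonprofit} = 756·1195·9.51 / 130369.45 = 65.90.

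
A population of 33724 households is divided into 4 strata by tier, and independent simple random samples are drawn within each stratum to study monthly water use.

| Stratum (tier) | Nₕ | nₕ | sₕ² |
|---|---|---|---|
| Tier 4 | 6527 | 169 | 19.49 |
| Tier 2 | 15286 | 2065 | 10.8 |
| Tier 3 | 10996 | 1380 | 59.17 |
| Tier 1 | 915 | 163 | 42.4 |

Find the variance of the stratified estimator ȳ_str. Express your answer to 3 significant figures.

Var(ȳ_str) = Σₕ Wₕ²(1 − fₕ)sₕ²/nₕ with Wₕ = Nₕ/N, N = 33724.
Tier 4: Wₕ = 0.19354169; term = 0.19354169²·(1 − 0.02589245)·19.49/169 = 0.0042080521.
Tier 2: Wₕ = 0.45326770; term = 0.45326770²·(1 − 0.13509093)·10.8/2065 = 9.2935941 × 10^-4.
Tier 3: Wₕ = 0.32605859; term = 0.32605859²·(1 − 0.12550018)·59.17/1380 = 0.0039863324.
Tier 1: Wₕ = 0.02713201; term = 0.02713201²·(1 − 0.17814208)·42.4/163 = 1.5737619 × 10^-4.
Sum = 0.0092811201.

0.00928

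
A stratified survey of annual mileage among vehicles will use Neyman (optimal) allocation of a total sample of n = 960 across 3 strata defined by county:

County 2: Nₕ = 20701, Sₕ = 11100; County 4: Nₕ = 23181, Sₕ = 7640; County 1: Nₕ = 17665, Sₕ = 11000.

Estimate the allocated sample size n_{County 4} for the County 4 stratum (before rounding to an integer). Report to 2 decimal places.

282.80

Neyman allocation: nₕ = n·NₕSₕ / Σⱼ NⱼSⱼ.
Σ NⱼSⱼ = 20701·11100 + 23181·7640 + 17665·11000 = 6.0119894 × 10^8.
n_{County 4} = 960·23181·7640 / (6.0119894 × 10^8) = 282.80.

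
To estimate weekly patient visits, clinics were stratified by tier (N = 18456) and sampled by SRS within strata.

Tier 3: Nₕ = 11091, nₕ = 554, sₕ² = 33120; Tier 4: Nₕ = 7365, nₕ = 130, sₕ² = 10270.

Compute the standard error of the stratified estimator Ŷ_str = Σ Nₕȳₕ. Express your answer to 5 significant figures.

105810

Var(Ŷ_str) = Σₕ Nₕ²(1 − fₕ)sₕ²/nₕ.
Tier 3: 11091²·(1 − 554/11091)·33120/554 = 6.9866381 × 10^9.
Tier 4: 7365²·(1 − 130/7365)·10270/130 = 4.2095762 × 10^9.
Sum = 1.1196214 × 10^10.
SE = √(1.1196214 × 10^10) = 105810.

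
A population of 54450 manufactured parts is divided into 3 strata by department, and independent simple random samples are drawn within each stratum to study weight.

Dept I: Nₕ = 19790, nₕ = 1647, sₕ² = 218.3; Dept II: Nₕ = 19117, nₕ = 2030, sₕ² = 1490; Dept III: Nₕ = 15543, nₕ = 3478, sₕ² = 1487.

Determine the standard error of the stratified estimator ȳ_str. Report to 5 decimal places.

Var(ȳ_str) = Σₕ Wₕ²(1 − fₕ)sₕ²/nₕ with Wₕ = Nₕ/N, N = 54450.
Dept I: Wₕ = 0.36345271; term = 0.36345271²·(1 − 0.08322385)·218.3/1647 = 0.016051635.
Dept II: Wₕ = 0.35109275; term = 0.35109275²·(1 − 0.10618821)·1490/2030 = 0.080868618.
Dept III: Wₕ = 0.28545455; term = 0.28545455²·(1 − 0.22376633)·1487/3478 = 0.02704256.
Sum = 0.12396281.
SE = √(0.12396281) = 0.35208.

0.35208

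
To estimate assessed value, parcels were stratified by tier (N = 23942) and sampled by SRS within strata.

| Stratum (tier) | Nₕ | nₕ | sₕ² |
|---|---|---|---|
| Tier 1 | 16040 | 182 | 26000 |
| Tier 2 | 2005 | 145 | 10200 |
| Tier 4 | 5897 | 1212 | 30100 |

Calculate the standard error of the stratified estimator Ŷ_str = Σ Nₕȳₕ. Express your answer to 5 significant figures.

193100

Var(Ŷ_str) = Σₕ Nₕ²(1 − fₕ)sₕ²/nₕ.
Tier 1: 16040²·(1 − 182/16040)·26000/182 = 3.6337474 × 10^10.
Tier 2: 2005²·(1 − 145/2005)·10200/145 = 2.6233697 × 10^8.
Tier 4: 5897²·(1 − 1212/5897)·30100/1212 = 6.8612714 × 10^8.
Sum = 3.7285938 × 10^10.
SE = √(3.7285938 × 10^10) = 193100.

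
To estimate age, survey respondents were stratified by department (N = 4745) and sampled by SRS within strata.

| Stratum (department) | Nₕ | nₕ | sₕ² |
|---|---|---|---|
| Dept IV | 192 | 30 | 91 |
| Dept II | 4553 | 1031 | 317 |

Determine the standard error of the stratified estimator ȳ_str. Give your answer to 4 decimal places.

0.4724

Var(ȳ_str) = Σₕ Wₕ²(1 − fₕ)sₕ²/nₕ with Wₕ = Nₕ/N, N = 4745.
Dept IV: Wₕ = 0.04046365; term = 0.04046365²·(1 − 0.15625000)·91/30 = 0.0041904817.
Dept II: Wₕ = 0.95953635; term = 0.95953635²·(1 − 0.22644410)·317/1031 = 0.2189854.
Sum = 0.22317588.
SE = √(0.22317588) = 0.4724.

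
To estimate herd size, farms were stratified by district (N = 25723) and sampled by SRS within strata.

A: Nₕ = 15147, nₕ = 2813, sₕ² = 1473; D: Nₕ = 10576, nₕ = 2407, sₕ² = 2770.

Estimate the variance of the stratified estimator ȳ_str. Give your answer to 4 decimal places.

0.2981

Var(ȳ_str) = Σₕ Wₕ²(1 − fₕ)sₕ²/nₕ with Wₕ = Nₕ/N, N = 25723.
A: Wₕ = 0.58885045; term = 0.58885045²·(1 − 0.18571334)·1473/2813 = 0.14784967.
D: Wₕ = 0.41114955; term = 0.41114955²·(1 − 0.22759077)·2770/2407 = 0.15026256.
Sum = 0.29811223.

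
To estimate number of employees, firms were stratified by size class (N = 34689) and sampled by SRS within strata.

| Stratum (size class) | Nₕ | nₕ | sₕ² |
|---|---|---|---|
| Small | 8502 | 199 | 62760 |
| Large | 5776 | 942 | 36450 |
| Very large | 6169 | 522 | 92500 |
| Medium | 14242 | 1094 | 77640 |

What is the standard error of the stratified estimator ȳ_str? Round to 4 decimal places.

Var(ȳ_str) = Σₕ Wₕ²(1 − fₕ)sₕ²/nₕ with Wₕ = Nₕ/N, N = 34689.
Small: Wₕ = 0.24509210; term = 0.24509210²·(1 − 0.02340626)·62760/199 = 18.501308.
Large: Wₕ = 0.16650811; term = 0.16650811²·(1 − 0.16308864)·36450/942 = 0.89783576.
Very large: Wₕ = 0.17783735; term = 0.17783735²·(1 − 0.08461663)·92500/522 = 5.1300338.
Medium: Wₕ = 0.41056243; term = 0.41056243²·(1 − 0.07681505)·77640/1094 = 11.043718.
Sum = 35.572896.
SE = √(35.572896) = 5.9643.

5.9643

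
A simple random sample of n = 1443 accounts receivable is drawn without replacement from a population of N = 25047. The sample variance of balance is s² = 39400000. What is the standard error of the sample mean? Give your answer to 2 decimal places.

160.41

Under SRS without replacement, Var(ȳ) = (1 − f)·s²/n with f = n/N = 1443/25047 = 0.05761169.
Var(ȳ) = (1 − 0.05761169)·39400000/1443 = 0.94238831·27304.227 = 25731.185.
SE(ȳ) = √(25731.185) = 160.41.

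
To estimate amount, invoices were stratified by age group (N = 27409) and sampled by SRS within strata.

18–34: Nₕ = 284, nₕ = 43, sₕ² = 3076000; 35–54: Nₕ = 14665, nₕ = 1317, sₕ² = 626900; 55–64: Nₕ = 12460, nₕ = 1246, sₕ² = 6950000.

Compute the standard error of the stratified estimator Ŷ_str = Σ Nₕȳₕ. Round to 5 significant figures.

Var(Ŷ_str) = Σₕ Nₕ²(1 − fₕ)sₕ²/nₕ.
18–34: 284²·(1 − 43/284)·3076000/43 = 4.8961336 × 10^9.
35–54: 14665²·(1 − 1317/14665)·626900/1317 = 9.3177437 × 10^10.
55–64: 12460²·(1 − 1246/12460)·6950000/1246 = 7.79373 × 10^11.
Sum = 8.7744657 × 10^11.
SE = √(8.7744657 × 10^11) = 936720.

936720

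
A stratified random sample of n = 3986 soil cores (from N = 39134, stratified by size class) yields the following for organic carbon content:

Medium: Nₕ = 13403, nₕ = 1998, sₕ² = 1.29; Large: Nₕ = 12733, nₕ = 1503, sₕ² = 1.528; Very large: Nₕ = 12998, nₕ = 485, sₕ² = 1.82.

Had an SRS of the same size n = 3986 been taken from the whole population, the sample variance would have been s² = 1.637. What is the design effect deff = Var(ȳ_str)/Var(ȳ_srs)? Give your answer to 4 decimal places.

1.5125

Var(ȳ_str) = Σ Wₕ²(1−fₕ)sₕ²/nₕ with Wₕ = Nₕ/39134:
  Medium: (13403/39134)²·(1−1998/13403)·1.29/1998 = 6.4444084 × 10^-5
  Large: (12733/39134)²·(1−1503/12733)·1.528/1503 = 9.4921892 × 10^-5
  Very large: (12998/39134)²·(1−485/12998)·1.82/485 = 3.9852828 × 10^-4
  → Var(ȳ_str) = 5.5789426 × 10^-4.
Var(ȳ_srs) = (1 − 3986/39134)·1.637/3986 = 3.6885677 × 10^-4.
deff = (5.5789426 × 10^-4) / (3.6885677 × 10^-4) = 1.5125.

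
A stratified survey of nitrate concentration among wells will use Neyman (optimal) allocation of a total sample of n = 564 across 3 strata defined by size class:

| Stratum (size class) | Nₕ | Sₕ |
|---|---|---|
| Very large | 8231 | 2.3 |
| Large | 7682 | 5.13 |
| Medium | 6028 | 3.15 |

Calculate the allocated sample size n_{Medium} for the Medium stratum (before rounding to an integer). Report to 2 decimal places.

Neyman allocation: nₕ = n·NₕSₕ / Σⱼ NⱼSⱼ.
Σ NⱼSⱼ = 8231·2.3 + 7682·5.13 + 6028·3.15 = 77328.16.
n_{Medium} = 564·6028·3.15 / 77328.16 = 138.49.

138.49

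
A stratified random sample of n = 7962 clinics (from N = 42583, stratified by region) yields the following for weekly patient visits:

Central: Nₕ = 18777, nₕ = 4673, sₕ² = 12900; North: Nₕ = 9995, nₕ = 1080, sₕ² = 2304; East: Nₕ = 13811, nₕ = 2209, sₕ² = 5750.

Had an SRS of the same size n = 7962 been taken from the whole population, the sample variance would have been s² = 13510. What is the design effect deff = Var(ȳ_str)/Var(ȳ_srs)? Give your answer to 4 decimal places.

Var(ȳ_str) = Σ Wₕ²(1−fₕ)sₕ²/nₕ with Wₕ = Nₕ/42583:
  Central: (18777/42583)²·(1−4673/18777)·12900/4673 = 0.40317159
  North: (9995/42583)²·(1−1080/9995)·2304/1080 = 0.10483115
  East: (13811/42583)²·(1−2209/13811)·5750/2209 = 0.23001577
  → Var(ȳ_str) = 0.73801851.
Var(ȳ_srs) = (1 − 7962/42583)·13510/7962 = 1.3795471.
deff = 0.73801851 / 1.3795471 = 0.5350.

0.5350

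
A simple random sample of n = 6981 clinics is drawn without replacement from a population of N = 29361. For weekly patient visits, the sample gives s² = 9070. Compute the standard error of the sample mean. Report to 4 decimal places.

Under SRS without replacement, Var(ȳ) = (1 − f)·s²/n with f = n/N = 6981/29361 = 0.23776438.
Var(ȳ) = (1 − 0.23776438)·9070/6981 = 0.76223562·1.2992408 = 0.99032761.
SE(ȳ) = √(0.99032761) = 0.9952.

0.9952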